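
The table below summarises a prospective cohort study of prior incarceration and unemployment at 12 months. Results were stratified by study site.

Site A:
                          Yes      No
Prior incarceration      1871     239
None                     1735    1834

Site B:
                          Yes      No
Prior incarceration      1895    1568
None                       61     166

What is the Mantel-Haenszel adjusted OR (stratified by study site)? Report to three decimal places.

OR_MH = Σ(aᵢdᵢ/nᵢ) / Σ(bᵢcᵢ/nᵢ), where nᵢ is the stratum total.
Stratum 1 (Site A): n = 5679; a·d/n = 1871·1834/5679 = 604.2286; b·c/n = 239·1735/5679 = 73.0173
Stratum 2 (Site B): n = 3690; a·d/n = 1895·166/3690 = 85.2493; b·c/n = 1568·61/3690 = 25.9209
OR_MH = (604.2286 + 85.2493) / (73.0173 + 25.9209) = 689.4779 / 98.9381 = 6.96878

6.969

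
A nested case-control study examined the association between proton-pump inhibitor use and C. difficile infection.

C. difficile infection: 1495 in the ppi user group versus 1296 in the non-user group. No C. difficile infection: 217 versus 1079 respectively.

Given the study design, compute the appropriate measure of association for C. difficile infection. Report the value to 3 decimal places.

From the description: a = 1495, b = 217, c = 1296, d = 1079.
This is a nested case-control study: participants were sampled on outcome status, so risks in the source population cannot be estimated directly — relative risk is not valid here. The odds ratio is the appropriate measure.
OR = (a·d)/(b·c) = (1495 × 1079) / (217 × 1296) = 1613105 / 281232 = 5.73585

5.736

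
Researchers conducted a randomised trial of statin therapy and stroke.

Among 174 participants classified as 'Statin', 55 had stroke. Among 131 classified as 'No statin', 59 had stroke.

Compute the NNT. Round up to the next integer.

8

Risk in treated group = 55/174 = 0.31609; risk in control = 59/131 = 0.45038.
Absolute risk reduction = 0.45038 − 0.31609 = 0.13429
NNT = 1 / ARR = 1 / 0.13429 = 7.447 → round up → 8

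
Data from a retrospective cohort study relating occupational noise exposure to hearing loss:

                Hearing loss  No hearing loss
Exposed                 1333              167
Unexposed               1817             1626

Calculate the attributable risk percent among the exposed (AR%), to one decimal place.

40.6

Cells: a = 1333, b = 167, c = 1817, d = 1626.
Risk in exposed = 1333/1500 = 0.88867; risk in unexposed = 1817/3443 = 0.52774.
RR = 0.88867/0.52774 = 1.68392
AR% = (RR − 1)/RR × 100 = (1.68392 − 1)/1.68392 × 100 = 40.6147%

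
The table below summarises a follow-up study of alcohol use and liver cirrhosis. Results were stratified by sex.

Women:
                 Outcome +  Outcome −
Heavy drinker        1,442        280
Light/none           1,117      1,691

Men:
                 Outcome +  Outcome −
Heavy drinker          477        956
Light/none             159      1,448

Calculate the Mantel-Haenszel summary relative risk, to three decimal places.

RR_MH = Σ(aᵢ·n₀ᵢ/nᵢ) / Σ(cᵢ·n₁ᵢ/nᵢ), with n₁ᵢ = aᵢ+bᵢ (exposed), n₀ᵢ = cᵢ+dᵢ (unexposed), nᵢ = n₁ᵢ+n₀ᵢ.
Stratum 1 (Women): n₁ = 1722, n₀ = 2808, n = 4530; a·n₀/n = 1442·2808/4530 = 893.8490; c·n₁/n = 1117·1722/4530 = 424.6079
Stratum 2 (Men): n₁ = 1433, n₀ = 1607, n = 3040; a·n₀/n = 477·1607/3040 = 252.1510; c·n₁/n = 159·1433/3040 = 74.9497
RR_MH = (893.8490 + 252.1510) / (424.6079 + 74.9497) = 1146.0000 / 499.5576 = 2.29403

2.294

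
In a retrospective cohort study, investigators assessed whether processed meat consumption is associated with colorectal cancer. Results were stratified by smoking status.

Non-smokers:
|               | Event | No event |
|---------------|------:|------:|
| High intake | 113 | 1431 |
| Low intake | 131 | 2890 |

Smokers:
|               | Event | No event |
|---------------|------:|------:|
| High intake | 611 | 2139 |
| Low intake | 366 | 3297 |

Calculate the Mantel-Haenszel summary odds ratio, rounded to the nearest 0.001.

2.364

OR_MH = Σ(aᵢdᵢ/nᵢ) / Σ(bᵢcᵢ/nᵢ), where nᵢ is the stratum total.
Stratum 1 (Non-smokers): n = 4565; a·d/n = 113·2890/4565 = 71.5378; b·c/n = 1431·131/4565 = 41.0648
Stratum 2 (Smokers): n = 6413; a·d/n = 611·3297/6413 = 314.1224; b·c/n = 2139·366/6413 = 122.0761
OR_MH = (71.5378 + 314.1224) / (41.0648 + 122.0761) = 385.6602 / 163.1409 = 2.36397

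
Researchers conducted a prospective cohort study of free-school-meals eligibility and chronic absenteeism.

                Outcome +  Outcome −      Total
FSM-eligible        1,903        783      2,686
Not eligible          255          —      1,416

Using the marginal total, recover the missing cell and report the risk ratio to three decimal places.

3.934

The missing cell is in the unexposed row: 1416 − 255 = 1161.
So a = 1903, b = 783, c = 255, d = 1161.
RR = [a/(a+b)] / [c/(c+d)] = (1903/2686) / (255/1416) = 0.70849/0.18008 = 3.93419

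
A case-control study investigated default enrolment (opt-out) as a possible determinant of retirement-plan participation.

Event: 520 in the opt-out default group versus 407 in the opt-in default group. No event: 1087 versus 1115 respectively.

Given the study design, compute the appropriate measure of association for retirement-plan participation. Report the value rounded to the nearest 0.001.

From the description: a = 520, b = 1087, c = 407, d = 1115.
This is a case-control study: participants were sampled on outcome status, so risks in the source population cannot be estimated directly — relative risk is not valid here. The odds ratio is the appropriate measure.
OR = (a·d)/(b·c) = (520 × 1115) / (1087 × 407) = 579800 / 442409 = 1.31055

1.311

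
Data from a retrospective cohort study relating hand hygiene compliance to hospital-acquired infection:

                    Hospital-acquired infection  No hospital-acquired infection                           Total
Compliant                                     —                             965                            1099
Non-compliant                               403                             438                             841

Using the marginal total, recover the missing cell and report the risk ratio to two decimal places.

0.25

The missing cell is in the exposed row: 1099 − 965 = 134.
So a = 134, b = 965, c = 403, d = 438.
RR = [a/(a+b)] / [c/(c+d)] = (134/1099) / (403/841) = 0.12193/0.47919 = 0.25445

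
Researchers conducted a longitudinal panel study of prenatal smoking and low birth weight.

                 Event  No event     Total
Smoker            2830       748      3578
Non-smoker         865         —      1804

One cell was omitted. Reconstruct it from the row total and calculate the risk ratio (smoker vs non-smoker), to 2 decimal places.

1.65

The missing cell is in the unexposed row: 1804 − 865 = 939.
So a = 2830, b = 748, c = 865, d = 939.
RR = [a/(a+b)] / [c/(c+d)] = (2830/3578) / (865/1804) = 0.79094/0.47949 = 1.64955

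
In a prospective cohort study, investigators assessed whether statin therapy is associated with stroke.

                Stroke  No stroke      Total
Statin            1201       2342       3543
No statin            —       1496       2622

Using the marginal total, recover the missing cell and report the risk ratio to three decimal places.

0.789

The missing cell is in the unexposed row: 2622 − 1496 = 1126.
So a = 1201, b = 2342, c = 1126, d = 1496.
RR = [a/(a+b)] / [c/(c+d)] = (1201/3543) / (1126/2622) = 0.33898/0.42944 = 0.78934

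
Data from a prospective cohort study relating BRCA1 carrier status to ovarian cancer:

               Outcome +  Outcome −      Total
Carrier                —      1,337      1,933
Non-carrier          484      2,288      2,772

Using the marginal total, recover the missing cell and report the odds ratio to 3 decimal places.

2.107

The missing cell is in the exposed row: 1933 − 1337 = 596.
So a = 596, b = 1337, c = 484, d = 2288.
OR = (a·d)/(b·c) = (596 × 2288) / (1337 × 484) = 1363648 / 647108 = 2.10730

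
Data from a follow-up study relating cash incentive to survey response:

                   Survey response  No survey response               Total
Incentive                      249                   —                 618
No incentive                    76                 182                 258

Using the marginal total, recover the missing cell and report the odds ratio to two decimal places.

1.62

The missing cell is in the exposed row: 618 − 249 = 369.
So a = 249, b = 369, c = 76, d = 182.
OR = (a·d)/(b·c) = (249 × 182) / (369 × 76) = 45318 / 28044 = 1.61596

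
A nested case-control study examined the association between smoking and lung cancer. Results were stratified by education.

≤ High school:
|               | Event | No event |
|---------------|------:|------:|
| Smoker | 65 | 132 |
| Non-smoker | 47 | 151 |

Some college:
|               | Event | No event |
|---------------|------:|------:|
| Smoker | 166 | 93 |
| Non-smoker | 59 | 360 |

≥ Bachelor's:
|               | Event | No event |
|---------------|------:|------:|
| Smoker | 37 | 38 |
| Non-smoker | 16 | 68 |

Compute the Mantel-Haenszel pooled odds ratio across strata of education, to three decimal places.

OR_MH = Σ(aᵢdᵢ/nᵢ) / Σ(bᵢcᵢ/nᵢ), where nᵢ is the stratum total.
Stratum 1 (≤ High school): n = 395; a·d/n = 65·151/395 = 24.8481; b·c/n = 132·47/395 = 15.7063
Stratum 2 (Some college): n = 678; a·d/n = 166·360/678 = 88.1416; b·c/n = 93·59/678 = 8.0929
Stratum 3 (≥ Bachelor's): n = 159; a·d/n = 37·68/159 = 15.8239; b·c/n = 38·16/159 = 3.8239
OR_MH = (24.8481 + 88.1416 + 15.8239) / (15.7063 + 8.0929 + 3.8239) = 128.8136 / 27.6231 = 4.66325

4.663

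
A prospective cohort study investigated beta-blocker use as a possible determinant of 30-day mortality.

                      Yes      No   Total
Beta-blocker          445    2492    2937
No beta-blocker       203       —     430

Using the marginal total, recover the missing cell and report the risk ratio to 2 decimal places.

The missing cell is in the unexposed row: 430 − 203 = 227.
So a = 445, b = 2492, c = 203, d = 227.
RR = [a/(a+b)] / [c/(c+d)] = (445/2937) / (203/430) = 0.15152/0.47209 = 0.32094

0.32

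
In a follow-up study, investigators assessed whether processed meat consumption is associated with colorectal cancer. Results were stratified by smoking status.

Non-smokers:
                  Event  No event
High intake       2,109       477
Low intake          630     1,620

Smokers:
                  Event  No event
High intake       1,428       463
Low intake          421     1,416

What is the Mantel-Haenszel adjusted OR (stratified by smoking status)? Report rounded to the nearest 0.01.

10.91

OR_MH = Σ(aᵢdᵢ/nᵢ) / Σ(bᵢcᵢ/nᵢ), where nᵢ is the stratum total.
Stratum 1 (Non-smokers): n = 4836; a·d/n = 2109·1620/4836 = 706.4888; b·c/n = 477·630/4836 = 62.1402
Stratum 2 (Smokers): n = 3728; a·d/n = 1428·1416/3728 = 542.3948; b·c/n = 463·421/3728 = 52.2862
OR_MH = (706.4888 + 542.3948) / (62.1402 + 52.2862) = 1248.8837 / 114.4264 = 10.91430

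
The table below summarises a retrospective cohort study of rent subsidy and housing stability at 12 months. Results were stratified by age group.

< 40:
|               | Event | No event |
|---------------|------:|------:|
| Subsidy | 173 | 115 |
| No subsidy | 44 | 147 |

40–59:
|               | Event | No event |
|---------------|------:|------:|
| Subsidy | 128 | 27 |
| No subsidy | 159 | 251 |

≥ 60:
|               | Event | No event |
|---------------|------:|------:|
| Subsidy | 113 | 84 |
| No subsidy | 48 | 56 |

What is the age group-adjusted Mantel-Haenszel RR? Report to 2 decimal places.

1.98

RR_MH = Σ(aᵢ·n₀ᵢ/nᵢ) / Σ(cᵢ·n₁ᵢ/nᵢ), with n₁ᵢ = aᵢ+bᵢ (exposed), n₀ᵢ = cᵢ+dᵢ (unexposed), nᵢ = n₁ᵢ+n₀ᵢ.
Stratum 1 (< 40): n₁ = 288, n₀ = 191, n = 479; a·n₀/n = 173·191/479 = 68.9833; c·n₁/n = 44·288/479 = 26.4551
Stratum 2 (40–59): n₁ = 155, n₀ = 410, n = 565; a·n₀/n = 128·410/565 = 92.8850; c·n₁/n = 159·155/565 = 43.6195
Stratum 3 (≥ 60): n₁ = 197, n₀ = 104, n = 301; a·n₀/n = 113·104/301 = 39.0432; c·n₁/n = 48·197/301 = 31.4153
RR_MH = (68.9833 + 92.8850 + 39.0432) / (26.4551 + 43.6195 + 31.4153) = 200.9114 / 101.4899 = 1.97962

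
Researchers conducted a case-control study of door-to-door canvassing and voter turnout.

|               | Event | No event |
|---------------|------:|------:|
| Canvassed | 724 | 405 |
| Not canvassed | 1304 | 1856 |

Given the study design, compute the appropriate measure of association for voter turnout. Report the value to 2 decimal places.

2.54

Cells: a = 724, b = 405, c = 1304, d = 1856.
This is a case-control study: participants were sampled on outcome status, so risks in the source population cannot be estimated directly — relative risk is not valid here. The odds ratio is the appropriate measure.
OR = (a·d)/(b·c) = (724 × 1856) / (405 × 1304) = 1343744 / 528120 = 2.54439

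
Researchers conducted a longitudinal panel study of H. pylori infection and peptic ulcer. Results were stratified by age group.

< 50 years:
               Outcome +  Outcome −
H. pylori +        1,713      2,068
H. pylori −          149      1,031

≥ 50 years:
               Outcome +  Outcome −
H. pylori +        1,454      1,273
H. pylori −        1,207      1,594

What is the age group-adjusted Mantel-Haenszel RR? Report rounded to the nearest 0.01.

1.61

RR_MH = Σ(aᵢ·n₀ᵢ/nᵢ) / Σ(cᵢ·n₁ᵢ/nᵢ), with n₁ᵢ = aᵢ+bᵢ (exposed), n₀ᵢ = cᵢ+dᵢ (unexposed), nᵢ = n₁ᵢ+n₀ᵢ.
Stratum 1 (< 50 years): n₁ = 3781, n₀ = 1180, n = 4961; a·n₀/n = 1713·1180/4961 = 407.4461; c·n₁/n = 149·3781/4961 = 113.5596
Stratum 2 (≥ 50 years): n₁ = 2727, n₀ = 2801, n = 5528; a·n₀/n = 1454·2801/5528 = 736.7319; c·n₁/n = 1207·2727/5528 = 595.4213
RR_MH = (407.4461 + 736.7319) / (113.5596 + 595.4213) = 1144.1780 / 708.9809 = 1.61383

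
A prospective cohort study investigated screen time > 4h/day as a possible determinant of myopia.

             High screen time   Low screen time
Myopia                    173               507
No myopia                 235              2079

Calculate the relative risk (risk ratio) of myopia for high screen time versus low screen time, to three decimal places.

Reading the table with exposure as columns: a = 173 (High screen time, case), b = 235 (High screen time, non-case), c = 507 (Low screen time, case), d = 2079.
Risk in exposed = 173/408 = 0.42402; risk in unexposed = 507/2586 = 0.19606.
RR = 0.42402 / 0.19606 = 2.16275
The risk among the exposed is 2.16 times that among the unexposed.

2.163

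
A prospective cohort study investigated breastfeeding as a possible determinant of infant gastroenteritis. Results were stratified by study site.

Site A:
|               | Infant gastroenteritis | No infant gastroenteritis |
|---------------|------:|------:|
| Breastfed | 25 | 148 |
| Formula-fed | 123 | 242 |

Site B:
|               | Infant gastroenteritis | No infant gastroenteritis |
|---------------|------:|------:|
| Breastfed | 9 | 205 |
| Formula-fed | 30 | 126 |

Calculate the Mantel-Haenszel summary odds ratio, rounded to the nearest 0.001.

OR_MH = Σ(aᵢdᵢ/nᵢ) / Σ(bᵢcᵢ/nᵢ), where nᵢ is the stratum total.
Stratum 1 (Site A): n = 538; a·d/n = 25·242/538 = 11.2454; b·c/n = 148·123/538 = 33.8364
Stratum 2 (Site B): n = 370; a·d/n = 9·126/370 = 3.0649; b·c/n = 205·30/370 = 16.6216
OR_MH = (11.2454 + 3.0649) / (33.8364 + 16.6216) = 14.3102 / 50.4581 = 0.28361

0.284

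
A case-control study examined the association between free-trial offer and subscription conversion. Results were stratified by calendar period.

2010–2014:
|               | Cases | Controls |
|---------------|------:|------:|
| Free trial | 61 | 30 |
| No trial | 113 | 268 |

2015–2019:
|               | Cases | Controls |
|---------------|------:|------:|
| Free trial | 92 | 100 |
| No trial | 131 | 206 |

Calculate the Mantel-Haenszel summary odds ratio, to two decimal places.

OR_MH = Σ(aᵢdᵢ/nᵢ) / Σ(bᵢcᵢ/nᵢ), where nᵢ is the stratum total.
Stratum 1 (2010–2014): n = 472; a·d/n = 61·268/472 = 34.6356; b·c/n = 30·113/472 = 7.1822
Stratum 2 (2015–2019): n = 529; a·d/n = 92·206/529 = 35.8261; b·c/n = 100·131/529 = 24.7637
OR_MH = (34.6356 + 35.8261) / (7.1822 + 24.7637) = 70.4617 / 31.9459 = 2.20566

2.21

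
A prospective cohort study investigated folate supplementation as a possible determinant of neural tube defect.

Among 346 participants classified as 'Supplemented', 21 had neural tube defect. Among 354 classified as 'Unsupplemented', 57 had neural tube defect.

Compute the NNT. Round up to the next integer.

Risk in treated group = 21/346 = 0.06069; risk in control = 57/354 = 0.16102.
Absolute risk reduction = 0.16102 − 0.06069 = 0.10032
NNT = 1 / ARR = 1 / 0.10032 = 9.968 → round up → 10

10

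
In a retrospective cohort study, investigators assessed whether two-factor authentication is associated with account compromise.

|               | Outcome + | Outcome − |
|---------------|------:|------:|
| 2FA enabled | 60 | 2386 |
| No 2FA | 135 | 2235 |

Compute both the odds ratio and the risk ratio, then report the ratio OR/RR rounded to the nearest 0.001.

Cells: a = 60, b = 2386, c = 135, d = 2235.
OR = (60·2235)/(2386·135) = 134100/322110 = 0.41632
Risk in exposed = 60/2446 = 0.02453; risk in unexposed = 135/2370 = 0.05696; RR = 0.43064
OR/RR = 0.41632 / 0.43064 = 0.96675
The outcome is rare in both groups, so OR ≈ RR (ratio near 1).

0.967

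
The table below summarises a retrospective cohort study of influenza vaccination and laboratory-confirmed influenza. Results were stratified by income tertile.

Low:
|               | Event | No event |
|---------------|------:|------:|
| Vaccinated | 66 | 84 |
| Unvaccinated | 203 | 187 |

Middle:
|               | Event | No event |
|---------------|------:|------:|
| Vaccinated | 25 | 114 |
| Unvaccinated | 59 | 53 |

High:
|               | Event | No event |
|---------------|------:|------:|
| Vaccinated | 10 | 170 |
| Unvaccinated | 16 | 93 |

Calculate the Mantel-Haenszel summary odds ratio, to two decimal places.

OR_MH = Σ(aᵢdᵢ/nᵢ) / Σ(bᵢcᵢ/nᵢ), where nᵢ is the stratum total.
Stratum 1 (Low): n = 540; a·d/n = 66·187/540 = 22.8556; b·c/n = 84·203/540 = 31.5778
Stratum 2 (Middle): n = 251; a·d/n = 25·53/251 = 5.2789; b·c/n = 114·59/251 = 26.7968
Stratum 3 (High): n = 289; a·d/n = 10·93/289 = 3.2180; b·c/n = 170·16/289 = 9.4118
OR_MH = (22.8556 + 5.2789 + 3.2180) / (31.5778 + 26.7968 + 9.4118) = 31.3524 / 67.7864 = 0.46252

0.46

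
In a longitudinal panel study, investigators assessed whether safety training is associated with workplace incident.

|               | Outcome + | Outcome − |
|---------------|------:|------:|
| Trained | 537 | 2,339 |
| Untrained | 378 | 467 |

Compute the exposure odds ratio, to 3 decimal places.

0.284

Cells: a = 537, b = 2339, c = 378, d = 467.
OR = (a·d)/(b·c) = (537 × 467) / (2339 × 378) = 250779 / 884142 = 0.28364
Exposure is associated with lower odds of workplace incident (OR = 0.28 < 1).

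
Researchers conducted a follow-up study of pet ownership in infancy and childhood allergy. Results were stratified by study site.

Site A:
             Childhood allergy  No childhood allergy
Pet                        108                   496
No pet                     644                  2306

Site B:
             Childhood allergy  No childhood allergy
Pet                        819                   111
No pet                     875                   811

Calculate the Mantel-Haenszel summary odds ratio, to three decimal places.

2.551

OR_MH = Σ(aᵢdᵢ/nᵢ) / Σ(bᵢcᵢ/nᵢ), where nᵢ is the stratum total.
Stratum 1 (Site A): n = 3554; a·d/n = 108·2306/3554 = 70.0754; b·c/n = 496·644/3554 = 89.8773
Stratum 2 (Site B): n = 2616; a·d/n = 819·811/2616 = 253.9025; b·c/n = 111·875/2616 = 37.1273
OR_MH = (70.0754 + 253.9025) / (89.8773 + 37.1273) = 323.9779 / 127.0046 = 2.55091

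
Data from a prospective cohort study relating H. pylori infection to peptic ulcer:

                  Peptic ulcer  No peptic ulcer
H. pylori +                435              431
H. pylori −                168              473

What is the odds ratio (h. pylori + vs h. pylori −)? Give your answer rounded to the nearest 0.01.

Cells: a = 435, b = 431, c = 168, d = 473.
OR = (a·d)/(b·c) = (435 × 473) / (431 × 168) = 205755 / 72408 = 2.84161
The odds of peptic ulcer are about 2.84 times as high in the h. pylori + group.

2.84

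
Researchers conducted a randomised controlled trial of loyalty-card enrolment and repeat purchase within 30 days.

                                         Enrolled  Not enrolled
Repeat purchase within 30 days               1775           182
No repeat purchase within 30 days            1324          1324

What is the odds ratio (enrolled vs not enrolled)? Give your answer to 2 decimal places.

9.75

Reading the table with exposure as columns: a = 1775 (Enrolled, case), b = 1324 (Enrolled, non-case), c = 182 (Not enrolled, case), d = 1324.
OR = (a·d)/(b·c) = (1775 × 1324) / (1324 × 182) = 2350100 / 240968 = 9.75275
The odds of repeat purchase within 30 days are about 9.75 times as high in the enrolled group.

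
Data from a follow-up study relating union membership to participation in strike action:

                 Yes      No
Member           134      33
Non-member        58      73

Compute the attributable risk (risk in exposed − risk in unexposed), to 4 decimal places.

Cells: a = 134, b = 33, c = 58, d = 73.
Risk in exposed = 134/167 = 0.802395; risk in unexposed = 58/131 = 0.442748.
Risk difference = 0.802395 − 0.442748 = 0.359647

0.3596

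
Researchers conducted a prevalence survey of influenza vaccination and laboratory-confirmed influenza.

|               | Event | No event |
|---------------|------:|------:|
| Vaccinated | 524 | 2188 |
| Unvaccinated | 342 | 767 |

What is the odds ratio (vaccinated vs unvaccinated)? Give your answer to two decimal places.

Cells: a = 524, b = 2188, c = 342, d = 767.
OR = (a·d)/(b·c) = (524 × 767) / (2188 × 342) = 401908 / 748296 = 0.53710
Exposure is associated with lower odds of laboratory-confirmed influenza (OR = 0.54 < 1).

0.54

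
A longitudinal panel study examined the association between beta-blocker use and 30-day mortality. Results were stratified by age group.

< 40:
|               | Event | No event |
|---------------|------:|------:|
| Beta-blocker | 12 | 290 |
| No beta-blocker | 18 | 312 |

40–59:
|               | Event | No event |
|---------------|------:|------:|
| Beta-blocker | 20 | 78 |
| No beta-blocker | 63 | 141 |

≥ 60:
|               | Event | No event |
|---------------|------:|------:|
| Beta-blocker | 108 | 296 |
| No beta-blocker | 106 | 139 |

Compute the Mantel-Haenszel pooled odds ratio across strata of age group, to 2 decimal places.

0.53

OR_MH = Σ(aᵢdᵢ/nᵢ) / Σ(bᵢcᵢ/nᵢ), where nᵢ is the stratum total.
Stratum 1 (< 40): n = 632; a·d/n = 12·312/632 = 5.9241; b·c/n = 290·18/632 = 8.2595
Stratum 2 (40–59): n = 302; a·d/n = 20·141/302 = 9.3377; b·c/n = 78·63/302 = 16.2715
Stratum 3 (≥ 60): n = 649; a·d/n = 108·139/649 = 23.1310; b·c/n = 296·106/649 = 48.3451
OR_MH = (5.9241 + 9.3377 + 23.1310) / (8.2595 + 16.2715 + 48.3451) = 38.3928 / 72.8762 = 0.52682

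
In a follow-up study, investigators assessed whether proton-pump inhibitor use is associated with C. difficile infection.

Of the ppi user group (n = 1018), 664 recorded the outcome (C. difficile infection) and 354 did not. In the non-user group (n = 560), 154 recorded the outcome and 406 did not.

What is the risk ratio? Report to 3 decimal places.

2.372

From the description: a = 664, b = 354, c = 154, d = 406.
Risk in exposed = 664/1018 = 0.65226; risk in unexposed = 154/560 = 0.27500.
RR = 0.65226 / 0.27500 = 2.37185
The risk among the exposed is 2.37 times that among the unexposed.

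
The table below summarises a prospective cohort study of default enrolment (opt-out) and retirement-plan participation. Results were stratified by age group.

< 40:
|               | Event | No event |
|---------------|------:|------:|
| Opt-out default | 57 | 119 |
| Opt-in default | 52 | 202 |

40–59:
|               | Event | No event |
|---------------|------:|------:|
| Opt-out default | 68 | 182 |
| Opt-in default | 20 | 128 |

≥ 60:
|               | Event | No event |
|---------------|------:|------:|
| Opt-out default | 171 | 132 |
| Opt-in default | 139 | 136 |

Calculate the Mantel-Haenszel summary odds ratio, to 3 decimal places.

OR_MH = Σ(aᵢdᵢ/nᵢ) / Σ(bᵢcᵢ/nᵢ), where nᵢ is the stratum total.
Stratum 1 (< 40): n = 430; a·d/n = 57·202/430 = 26.7767; b·c/n = 119·52/430 = 14.3907
Stratum 2 (40–59): n = 398; a·d/n = 68·128/398 = 21.8693; b·c/n = 182·20/398 = 9.1457
Stratum 3 (≥ 60): n = 578; a·d/n = 171·136/578 = 40.2353; b·c/n = 132·139/578 = 31.7439
OR_MH = (26.7767 + 21.8693 + 40.2353) / (14.3907 + 9.1457 + 31.7439) = 88.8814 / 55.2804 = 1.60783

1.608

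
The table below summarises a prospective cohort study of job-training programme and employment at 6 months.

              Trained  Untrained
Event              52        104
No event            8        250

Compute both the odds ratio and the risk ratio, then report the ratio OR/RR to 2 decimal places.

5.30

Reading the table with exposure as columns: a = 52 (Trained, case), b = 8 (Trained, non-case), c = 104 (Untrained, case), d = 250.
OR = (52·250)/(8·104) = 13000/832 = 15.62500
Risk in exposed = 52/60 = 0.86667; risk in unexposed = 104/354 = 0.29379; RR = 2.95000
OR/RR = 15.62500 / 2.95000 = 5.29661
The outcome is not rare, so the OR lies further from 1 than the RR.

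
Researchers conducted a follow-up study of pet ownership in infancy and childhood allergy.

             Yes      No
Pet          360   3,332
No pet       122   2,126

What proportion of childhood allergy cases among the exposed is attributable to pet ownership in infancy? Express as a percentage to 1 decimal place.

Cells: a = 360, b = 3332, c = 122, d = 2126.
Risk in exposed = 360/3692 = 0.09751; risk in unexposed = 122/2248 = 0.05427.
RR = 0.09751/0.05427 = 1.79671
AR% = (RR − 1)/RR × 100 = (1.79671 − 1)/1.79671 × 100 = 44.3426%

44.3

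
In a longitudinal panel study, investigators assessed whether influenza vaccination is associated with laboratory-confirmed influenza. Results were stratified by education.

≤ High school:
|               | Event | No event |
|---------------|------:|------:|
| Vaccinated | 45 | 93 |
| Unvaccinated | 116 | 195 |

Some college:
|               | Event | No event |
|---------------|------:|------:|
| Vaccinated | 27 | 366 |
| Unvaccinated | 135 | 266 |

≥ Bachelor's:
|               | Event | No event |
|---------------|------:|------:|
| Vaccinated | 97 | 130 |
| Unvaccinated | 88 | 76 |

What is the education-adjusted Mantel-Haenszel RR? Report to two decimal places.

0.56

RR_MH = Σ(aᵢ·n₀ᵢ/nᵢ) / Σ(cᵢ·n₁ᵢ/nᵢ), with n₁ᵢ = aᵢ+bᵢ (exposed), n₀ᵢ = cᵢ+dᵢ (unexposed), nᵢ = n₁ᵢ+n₀ᵢ.
Stratum 1 (≤ High school): n₁ = 138, n₀ = 311, n = 449; a·n₀/n = 45·311/449 = 31.1693; c·n₁/n = 116·138/449 = 35.6526
Stratum 2 (Some college): n₁ = 393, n₀ = 401, n = 794; a·n₀/n = 27·401/794 = 13.6360; c·n₁/n = 135·393/794 = 66.8199
Stratum 3 (≥ Bachelor's): n₁ = 227, n₀ = 164, n = 391; a·n₀/n = 97·164/391 = 40.6854; c·n₁/n = 88·227/391 = 51.0895
RR_MH = (31.1693 + 13.6360 + 40.6854) / (35.6526 + 66.8199 + 51.0895) = 85.4907 / 153.5620 = 0.55672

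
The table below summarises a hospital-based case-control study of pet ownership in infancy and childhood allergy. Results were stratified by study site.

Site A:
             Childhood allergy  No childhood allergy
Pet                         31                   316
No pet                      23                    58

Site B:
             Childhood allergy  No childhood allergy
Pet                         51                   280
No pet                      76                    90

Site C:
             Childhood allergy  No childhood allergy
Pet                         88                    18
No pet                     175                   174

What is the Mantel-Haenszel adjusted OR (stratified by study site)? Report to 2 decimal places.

0.71

OR_MH = Σ(aᵢdᵢ/nᵢ) / Σ(bᵢcᵢ/nᵢ), where nᵢ is the stratum total.
Stratum 1 (Site A): n = 428; a·d/n = 31·58/428 = 4.2009; b·c/n = 316·23/428 = 16.9813
Stratum 2 (Site B): n = 497; a·d/n = 51·90/497 = 9.2354; b·c/n = 280·76/497 = 42.8169
Stratum 3 (Site C): n = 455; a·d/n = 88·174/455 = 33.6527; b·c/n = 18·175/455 = 6.9231
OR_MH = (4.2009 + 9.2354 + 33.6527) / (16.9813 + 42.8169 + 6.9231) = 47.0891 / 66.7213 = 0.70576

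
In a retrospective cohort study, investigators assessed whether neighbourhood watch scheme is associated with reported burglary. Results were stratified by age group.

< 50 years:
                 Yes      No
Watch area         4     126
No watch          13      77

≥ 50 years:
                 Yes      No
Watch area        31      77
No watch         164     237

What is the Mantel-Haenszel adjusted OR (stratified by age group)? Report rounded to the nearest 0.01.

OR_MH = Σ(aᵢdᵢ/nᵢ) / Σ(bᵢcᵢ/nᵢ), where nᵢ is the stratum total.
Stratum 1 (< 50 years): n = 220; a·d/n = 4·77/220 = 1.4000; b·c/n = 126·13/220 = 7.4455
Stratum 2 (≥ 50 years): n = 509; a·d/n = 31·237/509 = 14.4342; b·c/n = 77·164/509 = 24.8094
OR_MH = (1.4000 + 14.4342) / (7.4455 + 24.8094) = 15.8342 / 32.2549 = 0.49091

0.49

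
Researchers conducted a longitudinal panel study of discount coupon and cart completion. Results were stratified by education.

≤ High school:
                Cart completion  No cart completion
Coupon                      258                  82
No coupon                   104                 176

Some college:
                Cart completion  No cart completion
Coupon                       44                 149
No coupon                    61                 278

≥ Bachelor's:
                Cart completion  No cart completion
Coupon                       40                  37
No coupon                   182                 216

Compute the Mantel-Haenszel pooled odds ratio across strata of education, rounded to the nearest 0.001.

OR_MH = Σ(aᵢdᵢ/nᵢ) / Σ(bᵢcᵢ/nᵢ), where nᵢ is the stratum total.
Stratum 1 (≤ High school): n = 620; a·d/n = 258·176/620 = 73.2387; b·c/n = 82·104/620 = 13.7548
Stratum 2 (Some college): n = 532; a·d/n = 44·278/532 = 22.9925; b·c/n = 149·61/532 = 17.0846
Stratum 3 (≥ Bachelor's): n = 475; a·d/n = 40·216/475 = 18.1895; b·c/n = 37·182/475 = 14.1768
OR_MH = (73.2387 + 22.9925 + 18.1895) / (13.7548 + 17.0846 + 14.1768) = 114.4207 / 45.0163 = 2.54176

2.542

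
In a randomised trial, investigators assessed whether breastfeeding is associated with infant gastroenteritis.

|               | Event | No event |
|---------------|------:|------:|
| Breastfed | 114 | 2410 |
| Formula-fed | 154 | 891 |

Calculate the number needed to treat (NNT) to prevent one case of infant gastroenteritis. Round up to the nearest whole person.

10

Risk in treated group = 114/2524 = 0.04517; risk in control = 154/1045 = 0.14737.
Absolute risk reduction = 0.14737 − 0.04517 = 0.10220
NNT = 1 / ARR = 1 / 0.10220 = 9.785 → round up → 10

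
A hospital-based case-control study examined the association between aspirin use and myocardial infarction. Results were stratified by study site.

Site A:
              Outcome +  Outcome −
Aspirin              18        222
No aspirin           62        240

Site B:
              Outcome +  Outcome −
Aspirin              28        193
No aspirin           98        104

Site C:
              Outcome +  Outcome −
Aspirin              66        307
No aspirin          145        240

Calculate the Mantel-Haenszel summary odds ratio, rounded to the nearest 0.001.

OR_MH = Σ(aᵢdᵢ/nᵢ) / Σ(bᵢcᵢ/nᵢ), where nᵢ is the stratum total.
Stratum 1 (Site A): n = 542; a·d/n = 18·240/542 = 7.9705; b·c/n = 222·62/542 = 25.3948
Stratum 2 (Site B): n = 423; a·d/n = 28·104/423 = 6.8842; b·c/n = 193·98/423 = 44.7139
Stratum 3 (Site C): n = 758; a·d/n = 66·240/758 = 20.8971; b·c/n = 307·145/758 = 58.7269
OR_MH = (7.9705 + 6.8842 + 20.8971) / (25.3948 + 44.7139 + 58.7269) = 35.7517 / 128.8357 = 0.27750

0.277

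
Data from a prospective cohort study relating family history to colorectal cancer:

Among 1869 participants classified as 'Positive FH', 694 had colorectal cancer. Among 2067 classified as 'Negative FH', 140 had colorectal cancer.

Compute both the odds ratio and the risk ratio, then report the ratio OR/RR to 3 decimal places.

1.483

From the description: a = 694, b = 1175, c = 140, d = 1927.
OR = (694·1927)/(1175·140) = 1337338/164500 = 8.12971
Risk in exposed = 694/1869 = 0.37132; risk in unexposed = 140/2067 = 0.06773; RR = 5.48230
OR/RR = 8.12971 / 5.48230 = 1.48290
The outcome is not rare, so the OR lies further from 1 than the RR.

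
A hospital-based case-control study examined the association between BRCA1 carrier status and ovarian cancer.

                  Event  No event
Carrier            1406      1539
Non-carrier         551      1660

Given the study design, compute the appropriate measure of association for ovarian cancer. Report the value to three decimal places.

2.752

Cells: a = 1406, b = 1539, c = 551, d = 1660.
This is a hospital-based case-control study: participants were sampled on outcome status, so risks in the source population cannot be estimated directly — relative risk is not valid here. The odds ratio is the appropriate measure.
OR = (a·d)/(b·c) = (1406 × 1660) / (1539 × 551) = 2333960 / 847989 = 2.75235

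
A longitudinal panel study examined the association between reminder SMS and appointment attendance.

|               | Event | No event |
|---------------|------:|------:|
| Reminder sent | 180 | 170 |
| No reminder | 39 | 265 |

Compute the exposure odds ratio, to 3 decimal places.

Cells: a = 180, b = 170, c = 39, d = 265.
OR = (a·d)/(b·c) = (180 × 265) / (170 × 39) = 47700 / 6630 = 7.19457
The odds of appointment attendance are about 7.19 times as high in the reminder sent group.

7.195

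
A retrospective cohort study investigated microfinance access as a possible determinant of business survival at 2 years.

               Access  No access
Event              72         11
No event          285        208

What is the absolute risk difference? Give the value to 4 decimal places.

Reading the table with exposure as columns: a = 72 (Access, case), b = 285 (Access, non-case), c = 11 (No access, case), d = 208.
Risk in exposed = 72/357 = 0.201681; risk in unexposed = 11/219 = 0.050228.
Risk difference = 0.201681 − 0.050228 = 0.151452

0.1515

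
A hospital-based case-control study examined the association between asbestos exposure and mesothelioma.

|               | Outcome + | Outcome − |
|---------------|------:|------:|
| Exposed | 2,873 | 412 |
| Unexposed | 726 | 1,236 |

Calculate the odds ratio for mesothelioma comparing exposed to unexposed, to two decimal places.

Cells: a = 2873, b = 412, c = 726, d = 1236.
OR = (a·d)/(b·c) = (2873 × 1236) / (412 × 726) = 3551028 / 299112 = 11.87190
The odds of mesothelioma are about 11.87 times as high in the exposed group.

11.87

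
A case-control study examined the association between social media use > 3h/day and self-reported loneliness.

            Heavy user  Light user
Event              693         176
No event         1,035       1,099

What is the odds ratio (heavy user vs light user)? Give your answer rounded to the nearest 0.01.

Reading the table with exposure as columns: a = 693 (Heavy user, case), b = 1035 (Heavy user, non-case), c = 176 (Light user, case), d = 1099.
OR = (a·d)/(b·c) = (693 × 1099) / (1035 × 176) = 761607 / 182160 = 4.18098
The odds of self-reported loneliness are about 4.18 times as high in the heavy user group.

4.18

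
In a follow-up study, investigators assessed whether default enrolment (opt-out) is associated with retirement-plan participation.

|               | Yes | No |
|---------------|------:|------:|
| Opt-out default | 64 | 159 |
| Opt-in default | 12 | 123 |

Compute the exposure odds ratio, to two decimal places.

4.13

Cells: a = 64, b = 159, c = 12, d = 123.
OR = (a·d)/(b·c) = (64 × 123) / (159 × 12) = 7872 / 1908 = 4.12579
The odds of retirement-plan participation are about 4.13 times as high in the opt-out default group.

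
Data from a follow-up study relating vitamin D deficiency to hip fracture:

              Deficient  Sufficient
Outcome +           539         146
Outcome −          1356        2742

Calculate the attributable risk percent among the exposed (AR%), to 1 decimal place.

Reading the table with exposure as columns: a = 539 (Deficient, case), b = 1356 (Deficient, non-case), c = 146 (Sufficient, case), d = 2742.
Risk in exposed = 539/1895 = 0.28443; risk in unexposed = 146/2888 = 0.05055.
RR = 0.28443/0.05055 = 5.62631
AR% = (RR − 1)/RR × 100 = (5.62631 − 1)/5.62631 × 100 = 82.2264%

82.2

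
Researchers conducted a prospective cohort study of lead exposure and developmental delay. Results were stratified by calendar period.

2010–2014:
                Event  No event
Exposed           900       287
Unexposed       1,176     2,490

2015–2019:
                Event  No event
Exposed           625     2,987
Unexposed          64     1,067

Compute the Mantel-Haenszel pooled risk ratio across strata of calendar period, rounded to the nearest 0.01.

RR_MH = Σ(aᵢ·n₀ᵢ/nᵢ) / Σ(cᵢ·n₁ᵢ/nᵢ), with n₁ᵢ = aᵢ+bᵢ (exposed), n₀ᵢ = cᵢ+dᵢ (unexposed), nᵢ = n₁ᵢ+n₀ᵢ.
Stratum 1 (2010–2014): n₁ = 1187, n₀ = 3666, n = 4853; a·n₀/n = 900·3666/4853 = 679.8681; c·n₁/n = 1176·1187/4853 = 287.6390
Stratum 2 (2015–2019): n₁ = 3612, n₀ = 1131, n = 4743; a·n₀/n = 625·1131/4743 = 149.0354; c·n₁/n = 64·3612/4743 = 48.7388
RR_MH = (679.8681 + 149.0354) / (287.6390 + 48.7388) = 828.9035 / 336.3778 = 2.46420

2.46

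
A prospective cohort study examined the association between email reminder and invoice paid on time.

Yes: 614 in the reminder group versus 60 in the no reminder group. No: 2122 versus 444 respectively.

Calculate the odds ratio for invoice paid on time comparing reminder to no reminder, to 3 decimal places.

From the description: a = 614, b = 2122, c = 60, d = 444.
OR = (a·d)/(b·c) = (614 × 444) / (2122 × 60) = 272616 / 127320 = 2.14119
The odds of invoice paid on time are about 2.14 times as high in the reminder group.

2.141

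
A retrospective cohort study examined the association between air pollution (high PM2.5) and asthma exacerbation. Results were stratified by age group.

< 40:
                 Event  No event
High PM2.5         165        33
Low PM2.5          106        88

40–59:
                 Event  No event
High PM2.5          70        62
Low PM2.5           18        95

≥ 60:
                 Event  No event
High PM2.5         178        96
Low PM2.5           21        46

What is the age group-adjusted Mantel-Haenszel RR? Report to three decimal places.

1.859

RR_MH = Σ(aᵢ·n₀ᵢ/nᵢ) / Σ(cᵢ·n₁ᵢ/nᵢ), with n₁ᵢ = aᵢ+bᵢ (exposed), n₀ᵢ = cᵢ+dᵢ (unexposed), nᵢ = n₁ᵢ+n₀ᵢ.
Stratum 1 (< 40): n₁ = 198, n₀ = 194, n = 392; a·n₀/n = 165·194/392 = 81.6582; c·n₁/n = 106·198/392 = 53.5408
Stratum 2 (40–59): n₁ = 132, n₀ = 113, n = 245; a·n₀/n = 70·113/245 = 32.2857; c·n₁/n = 18·132/245 = 9.6980
Stratum 3 (≥ 60): n₁ = 274, n₀ = 67, n = 341; a·n₀/n = 178·67/341 = 34.9736; c·n₁/n = 21·274/341 = 16.8739
RR_MH = (81.6582 + 32.2857 + 34.9736) / (53.5408 + 9.6980 + 16.8739) = 148.9175 / 80.1127 = 1.85885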